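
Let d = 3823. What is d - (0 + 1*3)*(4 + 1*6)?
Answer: 3793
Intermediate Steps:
d - (0 + 1*3)*(4 + 1*6) = 3823 - (0 + 1*3)*(4 + 1*6) = 3823 - (0 + 3)*(4 + 6) = 3823 - 3*10 = 3823 - 1*30 = 3823 - 30 = 3793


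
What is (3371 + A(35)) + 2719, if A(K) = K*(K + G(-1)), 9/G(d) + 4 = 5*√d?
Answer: 298655/41 - 1575*I/41 ≈ 7284.3 - 38.415*I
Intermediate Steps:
G(d) = 9/(-4 + 5*√d)
A(K) = K*(K + 9*(-4 - 5*I)/41) (A(K) = K*(K + 9/(-4 + 5*√(-1))) = K*(K + 9/(-4 + 5*I)) = K*(K + 9*((-4 - 5*I)/41)) = K*(K + 9*(-4 - 5*I)/41))
(3371 + A(35)) + 2719 = (3371 + (1/41)*35*(-36 - 45*I + 41*35)) + 2719 = (3371 + (1/41)*35*(-36 - 45*I + 1435)) + 2719 = (3371 + (1/41)*35*(1399 - 45*I)) + 2719 = (3371 + (48965/41 - 1575*I/41)) + 2719 = (187176/41 - 1575*I/41) + 2719 = 298655/41 - 1575*I/41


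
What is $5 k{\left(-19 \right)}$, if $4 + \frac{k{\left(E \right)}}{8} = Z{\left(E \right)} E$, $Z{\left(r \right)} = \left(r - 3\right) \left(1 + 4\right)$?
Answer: $83440$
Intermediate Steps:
$Z{\left(r \right)} = -15 + 5 r$ ($Z{\left(r \right)} = \left(-3 + r\right) 5 = -15 + 5 r$)
$k{\left(E \right)} = -32 + 8 E \left(-15 + 5 E\right)$ ($k{\left(E \right)} = -32 + 8 \left(-15 + 5 E\right) E = -32 + 8 E \left(-15 + 5 E\right)$)
$5 k{\left(-19 \right)} = 5 \left(-32 + 40 \left(-19\right) \left(-3 - 19\right)\right) = 5 \left(-32 + 40 \left(-19\right) \left(-22\right)\right) = 5 \left(-32 + 16720\right) = 5 \cdot 16688 = 83440$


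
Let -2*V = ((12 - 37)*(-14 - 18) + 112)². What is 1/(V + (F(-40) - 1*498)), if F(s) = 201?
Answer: -1/416169 ≈ -2.4029e-6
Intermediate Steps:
V = -415872 (V = -((12 - 37)*(-14 - 18) + 112)²/2 = -(-25*(-32) + 112)²/2 = -(800 + 112)²/2 = -½*912² = -½*831744 = -415872)
1/(V + (F(-40) - 1*498)) = 1/(-415872 + (201 - 1*498)) = 1/(-415872 + (201 - 498)) = 1/(-415872 - 297) = 1/(-416169) = -1/416169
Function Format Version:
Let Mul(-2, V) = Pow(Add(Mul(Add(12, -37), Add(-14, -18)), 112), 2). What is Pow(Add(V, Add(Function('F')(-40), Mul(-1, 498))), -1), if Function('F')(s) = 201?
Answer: Rational(-1, 416169) ≈ -2.4029e-6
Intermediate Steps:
V = -415872 (V = Mul(Rational(-1, 2), Pow(Add(Mul(Add(12, -37), Add(-14, -18)), 112), 2)) = Mul(Rational(-1, 2), Pow(Add(Mul(-25, -32), 112), 2)) = Mul(Rational(-1, 2), Pow(Add(800, 112), 2)) = Mul(Rational(-1, 2), Pow(912, 2)) = Mul(Rational(-1, 2), 831744) = -415872)
Pow(Add(V, Add(Function('F')(-40), Mul(-1, 498))), -1) = Pow(Add(-415872, Add(201, Mul(-1, 498))), -1) = Pow(Add(-415872, Add(201, -498)), -1) = Pow(Add(-415872, -297), -1) = Pow(-416169, -1) = Rational(-1, 416169)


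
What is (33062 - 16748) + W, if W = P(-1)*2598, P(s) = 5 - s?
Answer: 31902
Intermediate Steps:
W = 15588 (W = (5 - 1*(-1))*2598 = (5 + 1)*2598 = 6*2598 = 15588)
(33062 - 16748) + W = (33062 - 16748) + 15588 = 16314 + 15588 = 31902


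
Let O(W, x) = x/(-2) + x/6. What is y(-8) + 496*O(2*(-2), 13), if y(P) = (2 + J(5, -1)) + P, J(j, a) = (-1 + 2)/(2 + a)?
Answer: -6463/3 ≈ -2154.3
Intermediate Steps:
O(W, x) = -x/3 (O(W, x) = x*(-½) + x*(⅙) = -x/2 + x/6 = -x/3)
J(j, a) = 1/(2 + a)
y(P) = 3 + P (y(P) = (2 + 1/(2 - 1)) + P = (2 + 1/1) + P = (2 + 1) + P = 3 + P)
y(-8) + 496*O(2*(-2), 13) = (3 - 8) + 496*(-⅓*13) = -5 + 496*(-13/3) = -5 - 6448/3 = -6463/3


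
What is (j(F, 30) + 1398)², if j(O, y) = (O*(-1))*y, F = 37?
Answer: 82944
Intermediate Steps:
j(O, y) = -O*y (j(O, y) = (-O)*y = -O*y)
(j(F, 30) + 1398)² = (-1*37*30 + 1398)² = (-1110 + 1398)² = 288² = 82944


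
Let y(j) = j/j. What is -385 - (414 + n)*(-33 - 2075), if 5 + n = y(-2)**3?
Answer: 863895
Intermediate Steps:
y(j) = 1
n = -4 (n = -5 + 1**3 = -5 + 1 = -4)
-385 - (414 + n)*(-33 - 2075) = -385 - (414 - 4)*(-33 - 2075) = -385 - 410*(-2108) = -385 - 1*(-864280) = -385 + 864280 = 863895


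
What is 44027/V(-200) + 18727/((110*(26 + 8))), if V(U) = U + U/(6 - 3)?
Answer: -23950067/149600 ≈ -160.09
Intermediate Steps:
V(U) = 4*U/3 (V(U) = U + U/3 = 4*U/3)
44027/V(-200) + 18727/((110*(26 + 8))) = 44027/(((4/3)*(-200))) + 18727/((110*(26 + 8))) = 44027/(-800/3) + 18727/((110*34)) = 44027*(-3/800) + 18727/3740 = -132081/800 + 18727*(1/3740) = -132081/800 + 18727/3740 = -23950067/149600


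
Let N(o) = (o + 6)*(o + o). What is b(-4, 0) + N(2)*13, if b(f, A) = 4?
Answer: 420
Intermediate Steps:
N(o) = 2*o*(6 + o) (N(o) = (6 + o)*(2*o) = 2*o*(6 + o))
b(-4, 0) + N(2)*13 = 4 + (2*2*(6 + 2))*13 = 4 + (2*2*8)*13 = 4 + 32*13 = 4 + 416 = 420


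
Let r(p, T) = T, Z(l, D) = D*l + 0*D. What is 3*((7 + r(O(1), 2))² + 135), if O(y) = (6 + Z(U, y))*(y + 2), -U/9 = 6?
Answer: 648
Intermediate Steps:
U = -54 (U = -9*6 = -54)
Z(l, D) = D*l (Z(l, D) = D*l + 0 = D*l)
O(y) = (2 + y)*(6 - 54*y) (O(y) = (6 + y*(-54))*(y + 2) = (6 - 54*y)*(2 + y) = (2 + y)*(6 - 54*y))
3*((7 + r(O(1), 2))² + 135) = 3*((7 + 2)² + 135) = 3*(9² + 135) = 3*(81 + 135) = 3*216 = 648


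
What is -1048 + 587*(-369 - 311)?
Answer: -400208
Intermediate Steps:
-1048 + 587*(-369 - 311) = -1048 + 587*(-680) = -1048 - 399160 = -400208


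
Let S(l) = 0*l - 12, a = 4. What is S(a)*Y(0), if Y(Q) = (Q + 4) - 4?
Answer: 0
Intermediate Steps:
Y(Q) = Q (Y(Q) = (4 + Q) - 4 = Q)
S(l) = -12 (S(l) = 0 - 12 = -12)
S(a)*Y(0) = -12*0 = 0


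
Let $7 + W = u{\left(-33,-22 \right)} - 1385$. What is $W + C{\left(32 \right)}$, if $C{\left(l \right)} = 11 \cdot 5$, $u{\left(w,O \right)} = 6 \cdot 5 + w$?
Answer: $-1340$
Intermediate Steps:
$u{\left(w,O \right)} = 30 + w$
$C{\left(l \right)} = 55$
$W = -1395$ ($W = -7 + \left(\left(30 - 33\right) - 1385\right) = -7 - 1388 = -1395$)
$W + C{\left(32 \right)} = -1395 + 55 = -1340$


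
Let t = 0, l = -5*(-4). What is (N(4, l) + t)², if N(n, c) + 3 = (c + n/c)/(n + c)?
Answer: 67081/14400 ≈ 4.6584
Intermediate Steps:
l = 20
N(n, c) = -3 + (c + n/c)/(c + n) (N(n, c) = -3 + (c + n/c)/(n + c) = -3 + (c + n/c)/(c + n))
(N(4, l) + t)² = ((4 - 2*20² - 3*20*4)/(20*(20 + 4)) + 0)² = ((1/20)*(4 - 2*400 - 240)/24 + 0)² = ((1/20)*(1/24)*(4 - 800 - 240) + 0)² = ((1/20)*(1/24)*(-1036) + 0)² = (-259/120 + 0)² = (-259/120)² = 67081/14400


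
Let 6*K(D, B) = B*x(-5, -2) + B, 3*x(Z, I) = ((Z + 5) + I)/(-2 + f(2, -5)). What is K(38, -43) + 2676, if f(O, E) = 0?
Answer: 23998/9 ≈ 2666.4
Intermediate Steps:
x(Z, I) = -5/6 - I/6 - Z/6 (x(Z, I) = (((Z + 5) + I)/(-2 + 0))/3 = (((5 + Z) + I)/(-2))/3 = ((5 + I + Z)*(-1/2))/3 = (-5/2 - I/2 - Z/2)/3 = -5/6 - I/6 - Z/6)
K(D, B) = 2*B/9 (K(D, B) = (B*(-5/6 - 1/6*(-2) - 1/6*(-5)) + B)/6 = (B*(-5/6 + 1/3 + 5/6) + B)/6 = (B*(1/3) + B)/6 = (B/3 + B)/6 = (4*B/3)/6 = 2*B/9)
K(38, -43) + 2676 = (2/9)*(-43) + 2676 = -86/9 + 2676 = 23998/9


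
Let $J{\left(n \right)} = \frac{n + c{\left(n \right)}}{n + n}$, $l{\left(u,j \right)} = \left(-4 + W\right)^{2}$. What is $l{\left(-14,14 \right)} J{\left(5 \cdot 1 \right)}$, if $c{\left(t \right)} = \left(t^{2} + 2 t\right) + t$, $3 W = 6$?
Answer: $18$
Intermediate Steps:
$W = 2$ ($W = \frac{1}{3} \cdot 6 = 2$)
$c{\left(t \right)} = t^{2} + 3 t$
$l{\left(u,j \right)} = 4$ ($l{\left(u,j \right)} = \left(-4 + 2\right)^{2} = \left(-2\right)^{2} = 4$)
$J{\left(n \right)} = \frac{n + n \left(3 + n\right)}{2 n}$ ($J{\left(n \right)} = \frac{n + n \left(3 + n\right)}{n + n} = \frac{n + n \left(3 + n\right)}{2 n}$)
$l{\left(-14,14 \right)} J{\left(5 \cdot 1 \right)} = 4 \left(2 + \frac{5 \cdot 1}{2}\right) = 4 \left(2 + \frac{1}{2} \cdot 5\right) = 4 \left(2 + \frac{5}{2}\right) = 4 \cdot \frac{9}{2} = 18$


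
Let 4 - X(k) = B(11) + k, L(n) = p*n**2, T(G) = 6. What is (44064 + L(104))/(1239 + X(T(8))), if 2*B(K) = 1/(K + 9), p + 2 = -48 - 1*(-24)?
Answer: -9486080/49479 ≈ -191.72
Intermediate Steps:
p = -26 (p = -2 + (-48 - 1*(-24)) = -2 + (-48 + 24) = -2 - 24 = -26)
B(K) = 1/(2*(9 + K)) (B(K) = 1/(2*(K + 9)) = 1/(2*(9 + K)))
L(n) = -26*n**2
X(k) = 159/40 - k (X(k) = 4 - (1/(2*(9 + 11)) + k) = 4 - ((1/2)/20 + k) = 4 - ((1/2)*(1/20) + k) = 4 - (1/40 + k) = 4 + (-1/40 - k) = 159/40 - k)
(44064 + L(104))/(1239 + X(T(8))) = (44064 - 26*104**2)/(1239 + (159/40 - 1*6)) = (44064 - 26*10816)/(1239 + (159/40 - 6)) = (44064 - 281216)/(1239 - 81/40) = -237152/49479/40 = -237152*40/49479 = -9486080/49479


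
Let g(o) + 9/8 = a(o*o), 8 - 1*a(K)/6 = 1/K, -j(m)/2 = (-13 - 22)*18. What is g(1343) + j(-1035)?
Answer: 18857150247/14429192 ≈ 1306.9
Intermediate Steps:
j(m) = 1260 (j(m) = -2*(-13 - 22)*18 = -(-70)*18 = -2*(-630) = 1260)
a(K) = 48 - 6/K
g(o) = 375/8 - 6/o² (g(o) = -9/8 + (48 - 6/o²) = 375/8 - 6/o²)
g(1343) + j(-1035) = (375/8 - 6/1343²) + 1260 = (375/8 - 6*1/1803649) + 1260 = (375/8 - 6/1803649) + 1260 = 676368327/14429192 + 1260 = 18857150247/14429192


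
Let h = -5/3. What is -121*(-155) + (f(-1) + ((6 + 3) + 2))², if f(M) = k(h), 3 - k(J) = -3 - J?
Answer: 170911/9 ≈ 18990.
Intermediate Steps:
h = -5/3 (h = -5*⅓ = -5/3 ≈ -1.6667)
k(J) = 6 + J (k(J) = 3 - (-3 - J) = 3 + (3 + J) = 6 + J)
f(M) = 13/3 (f(M) = 6 - 5/3 = 13/3)
-121*(-155) + (f(-1) + ((6 + 3) + 2))² = -121*(-155) + (13/3 + ((6 + 3) + 2))² = 18755 + (13/3 + (9 + 2))² = 18755 + (13/3 + 11)² = 18755 + (46/3)² = 18755 + 2116/9 = 170911/9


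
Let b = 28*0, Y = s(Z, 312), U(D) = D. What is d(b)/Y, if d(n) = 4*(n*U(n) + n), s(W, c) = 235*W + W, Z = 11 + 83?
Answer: 0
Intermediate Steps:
Z = 94
s(W, c) = 236*W
Y = 22184 (Y = 236*94 = 22184)
b = 0
d(n) = 4*n + 4*n**2 (d(n) = 4*(n*n + n) = 4*(n**2 + n) = 4*(n + n**2) = 4*n + 4*n**2)
d(b)/Y = (4*0*(1 + 0))/22184 = (4*0*1)*(1/22184) = 0*(1/22184) = 0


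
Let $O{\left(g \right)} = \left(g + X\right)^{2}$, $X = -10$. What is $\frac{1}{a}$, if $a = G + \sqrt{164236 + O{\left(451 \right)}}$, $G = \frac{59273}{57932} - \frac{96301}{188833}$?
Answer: $- \frac{61411893846150661212}{42928377040578238158828583} + \frac{119672077306633902736 \sqrt{358717}}{42928377040578238158828583} \approx 0.0016682$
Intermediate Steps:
$G = \frac{5613788877}{10939473356}$ ($G = 59273 \cdot \frac{1}{57932} - \frac{96301}{188833} = \frac{59273}{57932} - \frac{96301}{188833} = \frac{5613788877}{10939473356} \approx 0.51317$)
$O{\left(g \right)} = \left(-10 + g\right)^{2}$ ($O{\left(g \right)} = \left(g - 10\right)^{2} = \left(-10 + g\right)^{2}$)
$a = \frac{5613788877}{10939473356} + \sqrt{358717}$ ($a = \frac{5613788877}{10939473356} + \sqrt{164236 + \left(-10 + 451\right)^{2}} = \frac{5613788877}{10939473356} + \sqrt{164236 + 441^{2}} = \frac{5613788877}{10939473356} + \sqrt{164236 + 194481} = \frac{5613788877}{10939473356} + \sqrt{358717} \approx 599.44$)
$\frac{1}{a} = \frac{1}{\frac{5613788877}{10939473356} + \sqrt{358717}}$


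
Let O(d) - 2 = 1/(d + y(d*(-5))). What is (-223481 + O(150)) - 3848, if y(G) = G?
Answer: -136396201/600 ≈ -2.2733e+5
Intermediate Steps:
O(d) = 2 - 1/(4*d) (O(d) = 2 + 1/(d + d*(-5)) = 2 + 1/(d - 5*d) = 2 + 1/(-4*d) = 2 - 1/(4*d))
(-223481 + O(150)) - 3848 = (-223481 + (2 - 1/4/150)) - 3848 = (-223481 + (2 - 1/4*1/150)) - 3848 = (-223481 + (2 - 1/600)) - 3848 = (-223481 + 1199/600) - 3848 = -134087401/600 - 3848 = -136396201/600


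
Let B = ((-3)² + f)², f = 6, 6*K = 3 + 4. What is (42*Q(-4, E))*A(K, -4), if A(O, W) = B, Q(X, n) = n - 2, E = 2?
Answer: 0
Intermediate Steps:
K = 7/6 (K = (3 + 4)/6 = (⅙)*7 = 7/6 ≈ 1.1667)
Q(X, n) = -2 + n
B = 225 (B = ((-3)² + 6)² = (9 + 6)² = 15² = 225)
A(O, W) = 225
(42*Q(-4, E))*A(K, -4) = (42*(-2 + 2))*225 = (42*0)*225 = 0*225 = 0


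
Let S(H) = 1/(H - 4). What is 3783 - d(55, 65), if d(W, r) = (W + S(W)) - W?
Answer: 192932/51 ≈ 3783.0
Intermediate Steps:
S(H) = 1/(-4 + H)
d(W, r) = 1/(-4 + W) (d(W, r) = (W + 1/(-4 + W)) - W = 1/(-4 + W))
3783 - d(55, 65) = 3783 - 1/(-4 + 55) = 3783 - 1/51 = 192932/51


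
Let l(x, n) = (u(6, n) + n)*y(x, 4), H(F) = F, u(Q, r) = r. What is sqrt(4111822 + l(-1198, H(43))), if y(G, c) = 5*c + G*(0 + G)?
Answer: sqrt(127541086) ≈ 11293.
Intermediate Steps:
y(G, c) = G**2 + 5*c (y(G, c) = 5*c + G*G = 5*c + G**2 = G**2 + 5*c)
l(x, n) = 2*n*(20 + x**2) (l(x, n) = (n + n)*(x**2 + 5*4) = (2*n)*(x**2 + 20) = (2*n)*(20 + x**2) = 2*n*(20 + x**2))
sqrt(4111822 + l(-1198, H(43))) = sqrt(4111822 + 2*43*(20 + (-1198)**2)) = sqrt(4111822 + 2*43*(20 + 1435204)) = sqrt(4111822 + 2*43*1435224) = sqrt(4111822 + 123429264) = sqrt(127541086)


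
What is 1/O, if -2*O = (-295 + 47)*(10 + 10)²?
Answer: 1/49600 ≈ 2.0161e-5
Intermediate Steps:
O = 49600 (O = -(-295 + 47)*(10 + 10)²/2 = -(-124)*20² = -(-124)*400 = -½*(-99200) = 49600)
1/O = 1/49600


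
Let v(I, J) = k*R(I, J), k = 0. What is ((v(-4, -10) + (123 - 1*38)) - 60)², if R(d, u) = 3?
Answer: 625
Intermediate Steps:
v(I, J) = 0 (v(I, J) = 0*3 = 0)
((v(-4, -10) + (123 - 1*38)) - 60)² = ((0 + (123 - 1*38)) - 60)² = ((0 + (123 - 38)) - 60)² = ((0 + 85) - 60)² = (85 - 60)² = 25² = 625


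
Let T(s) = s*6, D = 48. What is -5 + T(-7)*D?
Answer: -2021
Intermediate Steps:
T(s) = 6*s
-5 + T(-7)*D = -5 + (6*(-7))*48 = -5 - 42*48 = -5 - 2016 = -2021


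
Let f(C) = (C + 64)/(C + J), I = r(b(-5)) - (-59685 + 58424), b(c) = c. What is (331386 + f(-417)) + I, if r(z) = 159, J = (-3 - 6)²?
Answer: 111823169/336 ≈ 3.3281e+5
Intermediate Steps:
J = 81 (J = (-9)² = 81)
I = 1420 (I = 159 - (-59685 + 58424) = 159 - 1*(-1261) = 159 + 1261 = 1420)
f(C) = (64 + C)/(81 + C) (f(C) = (C + 64)/(C + 81) = (64 + C)/(81 + C))
(331386 + f(-417)) + I = (331386 + (64 - 417)/(81 - 417)) + 1420 = (331386 - 353/(-336)) + 1420 = (331386 - 1/336*(-353)) + 1420 = (331386 + 353/336) + 1420 = 111346049/336 + 1420 = 111823169/336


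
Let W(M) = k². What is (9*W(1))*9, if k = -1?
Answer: 81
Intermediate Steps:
W(M) = 1 (W(M) = (-1)² = 1)
(9*W(1))*9 = (9*1)*9 = 9*9 = 81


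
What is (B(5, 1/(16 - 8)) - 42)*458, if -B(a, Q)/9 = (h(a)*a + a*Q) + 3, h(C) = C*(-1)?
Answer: 275487/4 ≈ 68872.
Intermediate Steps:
h(C) = -C
B(a, Q) = -27 + 9*a**2 - 9*Q*a (B(a, Q) = -9*(((-a)*a + a*Q) + 3) = -9*((-a**2 + Q*a) + 3) = -9*(3 - a**2 + Q*a) = -27 + 9*a**2 - 9*Q*a)
(B(5, 1/(16 - 8)) - 42)*458 = ((-27 + 9*5**2 - 9*5/(16 - 8)) - 42)*458 = ((-27 + 9*25 - 9*5/8) - 42)*458 = ((-27 + 225 - 9*1/8*5) - 42)*458 = ((-27 + 225 - 45/8) - 42)*458 = (1539/8 - 42)*458 = (1203/8)*458 = 275487/4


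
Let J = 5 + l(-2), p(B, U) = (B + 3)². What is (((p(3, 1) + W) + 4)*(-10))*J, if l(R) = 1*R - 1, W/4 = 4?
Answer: -1120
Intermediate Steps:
W = 16 (W = 4*4 = 16)
p(B, U) = (3 + B)²
l(R) = -1 + R (l(R) = R - 1 = -1 + R)
J = 2 (J = 5 + (-1 - 2) = 5 - 3 = 2)
(((p(3, 1) + W) + 4)*(-10))*J = ((((3 + 3)² + 16) + 4)*(-10))*2 = (((6² + 16) + 4)*(-10))*2 = (((36 + 16) + 4)*(-10))*2 = ((52 + 4)*(-10))*2 = (56*(-10))*2 = -560*2 = -1120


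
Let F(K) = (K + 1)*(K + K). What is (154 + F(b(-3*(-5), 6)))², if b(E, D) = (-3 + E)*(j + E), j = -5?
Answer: 852289636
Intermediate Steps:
b(E, D) = (-5 + E)*(-3 + E) (b(E, D) = (-3 + E)*(-5 + E) = (-5 + E)*(-3 + E))
F(K) = 2*K*(1 + K) (F(K) = (1 + K)*(2*K) = 2*K*(1 + K))
(154 + F(b(-3*(-5), 6)))² = (154 + 2*(15 + (-3*(-5))² - (-24)*(-5))*(1 + (15 + (-3*(-5))² - (-24)*(-5))))² = (154 + 2*(15 + 15² - 8*15)*(1 + (15 + 15² - 8*15)))² = (154 + 2*(15 + 225 - 120)*(1 + (15 + 225 - 120)))² = (154 + 2*120*(1 + 120))² = (154 + 2*120*121)² = (154 + 29040)² = 29194² = 852289636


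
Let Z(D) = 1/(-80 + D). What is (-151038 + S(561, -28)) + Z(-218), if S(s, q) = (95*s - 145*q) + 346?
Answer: -27814427/298 ≈ -93337.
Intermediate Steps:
S(s, q) = 346 - 145*q + 95*s (S(s, q) = (-145*q + 95*s) + 346 = 346 - 145*q + 95*s)
(-151038 + S(561, -28)) + Z(-218) = (-151038 + (346 - 145*(-28) + 95*561)) + 1/(-80 - 218) = (-151038 + (346 + 4060 + 53295)) + 1/(-298) = (-151038 + 57701) - 1/298 = -93337 - 1/298 = -27814427/298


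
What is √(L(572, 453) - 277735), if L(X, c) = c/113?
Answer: I*√3546347026/113 ≈ 527.0*I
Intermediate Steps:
L(X, c) = c/113 (L(X, c) = c*(1/113) = c/113)
√(L(572, 453) - 277735) = √((1/113)*453 - 277735) = √(453/113 - 277735) = √(-31383602/113) = I*√3546347026/113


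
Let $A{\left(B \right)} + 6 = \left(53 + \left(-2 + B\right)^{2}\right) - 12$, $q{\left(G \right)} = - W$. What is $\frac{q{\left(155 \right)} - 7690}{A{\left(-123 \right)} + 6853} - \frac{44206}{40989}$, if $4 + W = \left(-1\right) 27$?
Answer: $- \frac{1309144429}{922785357} \approx -1.4187$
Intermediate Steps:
$W = -31$ ($W = -4 - 27 = -31$)
$q{\left(G \right)} = 31$ ($q{\left(G \right)} = \left(-1\right) \left(-31\right) = 31$)
$A{\left(B \right)} = 35 + \left(-2 + B\right)^{2}$ ($A{\left(B \right)} = -6 + \left(\left(53 + \left(-2 + B\right)^{2}\right) - 12\right) = -6 + \left(41 + \left(-2 + B\right)^{2}\right) = 35 + \left(-2 + B\right)^{2}$)
$\frac{q{\left(155 \right)} - 7690}{A{\left(-123 \right)} + 6853} - \frac{44206}{40989} = \frac{31 - 7690}{\left(35 + \left(-2 - 123\right)^{2}\right) + 6853} - \frac{44206}{40989} = - \frac{7659}{\left(35 + \left(-125\right)^{2}\right) + 6853} - \frac{44206}{40989} = - \frac{7659}{\left(35 + 15625\right) + 6853} - \frac{44206}{40989} = - \frac{7659}{15660 + 6853} - \frac{44206}{40989} = - \frac{7659}{22513} - \frac{44206}{40989} = - \frac{1309144429}{922785357}$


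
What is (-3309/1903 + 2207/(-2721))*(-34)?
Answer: 448926140/5178063 ≈ 86.698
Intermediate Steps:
(-3309/1903 + 2207/(-2721))*(-34) = (-3309*1/1903 + 2207*(-1/2721))*(-34) = (-3309/1903 - 2207/2721)*(-34) = -13203710/5178063*(-34) = 448926140/5178063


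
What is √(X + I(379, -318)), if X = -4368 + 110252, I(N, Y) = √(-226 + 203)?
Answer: √(105884 + I*√23) ≈ 325.4 + 0.007*I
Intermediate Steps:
I(N, Y) = I*√23 (I(N, Y) = √(-23) = I*√23)
X = 105884
√(X + I(379, -318)) = √(105884 + I*√23)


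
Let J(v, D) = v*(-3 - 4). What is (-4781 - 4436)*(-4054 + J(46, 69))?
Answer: 40333592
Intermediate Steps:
J(v, D) = -7*v (J(v, D) = v*(-7) = -7*v)
(-4781 - 4436)*(-4054 + J(46, 69)) = (-4781 - 4436)*(-4054 - 7*46) = -9217*(-4054 - 322) = -9217*(-4376) = 40333592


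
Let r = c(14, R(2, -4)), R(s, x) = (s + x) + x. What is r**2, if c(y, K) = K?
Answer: 36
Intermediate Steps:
R(s, x) = s + 2*x
r = -6 (r = 2 + 2*(-4) = 2 - 8 = -6)
r**2 = (-6)**2 = 36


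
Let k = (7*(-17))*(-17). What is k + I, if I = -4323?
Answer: -2300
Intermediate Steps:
k = 2023 (k = -119*(-17) = 2023)
k + I = 2023 - 4323 = -2300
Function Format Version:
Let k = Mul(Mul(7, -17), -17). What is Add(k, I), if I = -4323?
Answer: -2300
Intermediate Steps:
k = 2023 (k = Mul(-119, -17) = 2023)
Add(k, I) = Add(2023, -4323) = -2300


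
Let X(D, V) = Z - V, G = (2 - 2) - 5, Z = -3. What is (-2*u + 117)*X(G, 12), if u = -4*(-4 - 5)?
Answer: -675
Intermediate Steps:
G = -5 (G = 0 - 5 = -5)
X(D, V) = -3 - V
u = 36 (u = -4*(-9) = 36)
(-2*u + 117)*X(G, 12) = (-2*36 + 117)*(-3 - 1*12) = (-72 + 117)*(-3 - 12) = 45*(-15) = -675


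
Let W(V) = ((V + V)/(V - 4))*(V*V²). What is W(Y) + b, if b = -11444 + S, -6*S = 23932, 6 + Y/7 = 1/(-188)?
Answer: -4344691461482561/28754818080 ≈ -1.5109e+5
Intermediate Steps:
Y = -7903/188 (Y = -42 + 7/(-188) = -42 + 7*(-1/188) = -42 - 7/188 = -7903/188 ≈ -42.037)
S = -11966/3 (S = -⅙*23932 = -11966/3 ≈ -3988.7)
b = -46298/3 (b = -11444 - 11966/3 = -46298/3 ≈ -15433.)
W(V) = 2*V⁴/(-4 + V) (W(V) = ((2*V)/(-4 + V))*V³ = (2*V/(-4 + V))*V³ = 2*V⁴/(-4 + V))
W(Y) + b = 2*(-7903/188)⁴/(-4 - 7903/188) - 46298/3 = 2*(3900927938993281/1249198336)/(-8655/188) - 46298/3 = 2*(3900927938993281/1249198336)*(-188/8655) - 46298/3 = -3900927938993281/28754818080 - 46298/3 = -4344691461482561/28754818080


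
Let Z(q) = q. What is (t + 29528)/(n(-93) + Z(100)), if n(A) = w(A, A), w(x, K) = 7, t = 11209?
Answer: 40737/107 ≈ 380.72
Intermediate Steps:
n(A) = 7
(t + 29528)/(n(-93) + Z(100)) = (11209 + 29528)/(7 + 100) = 40737/107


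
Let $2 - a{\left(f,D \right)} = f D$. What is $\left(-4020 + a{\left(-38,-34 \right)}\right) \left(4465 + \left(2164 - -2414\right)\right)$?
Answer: $-48018330$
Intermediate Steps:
$a{\left(f,D \right)} = 2 - D f$ ($a{\left(f,D \right)} = 2 - f D = 2 - D f$)
$\left(-4020 + a{\left(-38,-34 \right)}\right) \left(4465 + \left(2164 - -2414\right)\right) = \left(-4020 + \left(2 - \left(-34\right) \left(-38\right)\right)\right) \left(4465 + \left(2164 - -2414\right)\right) = \left(-4020 + \left(2 - 1292\right)\right) \left(4465 + \left(2164 + 2414\right)\right) = \left(-4020 - 1290\right) \left(4465 + 4578\right) = \left(-5310\right) 9043 = -48018330$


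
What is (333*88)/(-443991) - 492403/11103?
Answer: -72982620895/1643210691 ≈ -44.415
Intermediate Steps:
(333*88)/(-443991) - 492403/11103 = 29304*(-1/443991) - 492403*1/11103 = -9768/147997 - 492403/11103 = -72982620895/1643210691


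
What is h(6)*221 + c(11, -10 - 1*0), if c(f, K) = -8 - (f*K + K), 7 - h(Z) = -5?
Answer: 2764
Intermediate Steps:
h(Z) = 12 (h(Z) = 7 - 1*(-5) = 7 + 5 = 12)
c(f, K) = -8 - K - K*f (c(f, K) = -8 - (K*f + K) = -8 - (K + K*f) = -8 + (-K - K*f) = -8 - K - K*f)
h(6)*221 + c(11, -10 - 1*0) = 12*221 + (-8 - (-10 - 1*0) - 1*(-10 - 1*0)*11) = 2652 + (-8 - (-10 + 0) - 1*(-10 + 0)*11) = 2652 + (-8 - 1*(-10) - 1*(-10)*11) = 2652 + (-8 + 10 + 110) = 2652 + 112 = 2764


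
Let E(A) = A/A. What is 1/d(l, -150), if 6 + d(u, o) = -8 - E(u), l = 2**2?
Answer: -1/15 ≈ -0.066667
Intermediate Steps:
E(A) = 1
l = 4
d(u, o) = -15 (d(u, o) = -6 + (-8 - 1*1) = -6 + (-8 - 1) = -6 - 9 = -15)
1/d(l, -150) = 1/(-15) = -1/15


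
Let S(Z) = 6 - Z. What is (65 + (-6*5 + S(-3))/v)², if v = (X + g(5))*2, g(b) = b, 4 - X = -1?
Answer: 1635841/400 ≈ 4089.6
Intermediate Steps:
X = 5 (X = 4 - 1*(-1) = 4 + 1 = 5)
v = 20 (v = (5 + 5)*2 = 10*2 = 20)
(65 + (-6*5 + S(-3))/v)² = (65 + (-6*5 + (6 - 1*(-3)))/20)² = (65 + (-30 + (6 + 3))*(1/20))² = (65 + (-30 + 9)*(1/20))² = (65 - 21*1/20)² = (65 - 21/20)² = (1279/20)² = 1635841/400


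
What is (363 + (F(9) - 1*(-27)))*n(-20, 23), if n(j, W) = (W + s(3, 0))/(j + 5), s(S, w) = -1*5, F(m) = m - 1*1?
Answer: -2388/5 ≈ -477.60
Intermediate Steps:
F(m) = -1 + m (F(m) = m - 1 = -1 + m)
s(S, w) = -5
n(j, W) = (-5 + W)/(5 + j) (n(j, W) = (W - 5)/(j + 5) = (-5 + W)/(5 + j))
(363 + (F(9) - 1*(-27)))*n(-20, 23) = (363 + ((-1 + 9) - 1*(-27)))*((-5 + 23)/(5 - 20)) = (363 + (8 + 27))*(18/(-15)) = (363 + 35)*(-1/15*18) = 398*(-6/5) = -2388/5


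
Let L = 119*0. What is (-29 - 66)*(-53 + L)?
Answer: 5035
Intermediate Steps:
L = 0
(-29 - 66)*(-53 + L) = (-29 - 66)*(-53 + 0) = -95*(-53) = 5035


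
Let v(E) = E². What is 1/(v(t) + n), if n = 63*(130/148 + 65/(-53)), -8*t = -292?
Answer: 7844/10278179 ≈ 0.00076317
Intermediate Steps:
t = 73/2 (t = -⅛*(-292) = 73/2 ≈ 36.500)
n = -85995/3922 (n = 63*(130*(1/148) + 65*(-1/53)) = 63*(65/74 - 65/53) = 63*(-1365/3922) = -85995/3922 ≈ -21.926)
1/(v(t) + n) = 1/((73/2)² - 85995/3922) = 1/(5329/4 - 85995/3922) = 1/(10278179/7844) = 7844/10278179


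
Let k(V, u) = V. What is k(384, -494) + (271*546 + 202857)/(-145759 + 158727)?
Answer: 5330535/12968 ≈ 411.05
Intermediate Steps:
k(384, -494) + (271*546 + 202857)/(-145759 + 158727) = 384 + (271*546 + 202857)/(-145759 + 158727) = 384 + (147966 + 202857)/12968 = 384 + 350823*(1/12968) = 384 + 350823/12968 = 5330535/12968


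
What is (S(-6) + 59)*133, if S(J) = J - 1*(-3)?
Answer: 7448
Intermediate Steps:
S(J) = 3 + J (S(J) = J + 3 = 3 + J)
(S(-6) + 59)*133 = ((3 - 6) + 59)*133 = (-3 + 59)*133 = 56*133 = 7448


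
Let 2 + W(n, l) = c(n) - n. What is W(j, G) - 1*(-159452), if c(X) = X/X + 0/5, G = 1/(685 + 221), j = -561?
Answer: 160012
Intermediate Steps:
G = 1/906 ≈ 0.0011038
c(X) = 1 (c(X) = 1 + 0*(⅕) = 1 + 0 = 1)
W(n, l) = -1 - n (W(n, l) = -2 + (1 - n) = -1 - n)
W(j, G) - 1*(-159452) = (-1 - 1*(-561)) - 1*(-159452) = (-1 + 561) + 159452 = 560 + 159452 = 160012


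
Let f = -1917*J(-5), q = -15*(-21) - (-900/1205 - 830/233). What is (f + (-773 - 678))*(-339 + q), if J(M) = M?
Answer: -8993780068/56153 ≈ -1.6017e+5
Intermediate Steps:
q = 17930165/56153 (q = 315 - (-900*1/1205 - 830*1/233) = 315 - (-180/241 - 830/233) = 315 - 1*(-241970/56153) = 315 + 241970/56153 = 17930165/56153 ≈ 319.31)
f = 9585 (f = -1917*(-5) = 9585)
(f + (-773 - 678))*(-339 + q) = (9585 + (-773 - 678))*(-339 + 17930165/56153) = (9585 - 1451)*(-1105702/56153) = 8134*(-1105702/56153) = -8993780068/56153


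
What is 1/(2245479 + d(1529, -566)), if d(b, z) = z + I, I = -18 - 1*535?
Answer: 1/2244360 ≈ 4.4556e-7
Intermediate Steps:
I = -553 (I = -18 - 535 = -553)
d(b, z) = -553 + z (d(b, z) = z - 553 = -553 + z)
1/(2245479 + d(1529, -566)) = 1/(2245479 + (-553 - 566)) = 1/(2245479 - 1119) = 1/2244360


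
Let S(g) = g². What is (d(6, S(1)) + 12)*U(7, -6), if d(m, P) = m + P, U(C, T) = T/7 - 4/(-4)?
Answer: 19/7 ≈ 2.7143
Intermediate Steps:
U(C, T) = 1 + T/7 (U(C, T) = T*(⅐) - 4*(-¼) = T/7 + 1 = 1 + T/7)
d(m, P) = P + m
(d(6, S(1)) + 12)*U(7, -6) = ((1² + 6) + 12)*(1 + (⅐)*(-6)) = ((1 + 6) + 12)*(1 - 6/7) = (7 + 12)*(⅐) = 19*(⅐) = 19/7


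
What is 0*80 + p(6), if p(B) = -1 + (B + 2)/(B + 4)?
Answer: -⅕ ≈ -0.20000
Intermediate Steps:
p(B) = -1 + (2 + B)/(4 + B)
0*80 + p(6) = 0*80 - 2/(4 + 6) = 0 - 2/10 = 0 - 2*⅒ = 0 - ⅕ = -⅕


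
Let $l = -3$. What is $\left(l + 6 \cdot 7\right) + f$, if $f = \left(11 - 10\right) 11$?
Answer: $50$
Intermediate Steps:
$f = 11$ ($f = 1 \cdot 11 = 11$)
$\left(l + 6 \cdot 7\right) + f = \left(-3 + 6 \cdot 7\right) + 11 = \left(-3 + 42\right) + 11 = 39 + 11 = 50$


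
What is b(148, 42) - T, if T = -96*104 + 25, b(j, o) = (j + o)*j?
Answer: 38079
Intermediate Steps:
b(j, o) = j*(j + o)
T = -9959 (T = -9984 + 25 = -9959)
b(148, 42) - T = 148*(148 + 42) - 1*(-9959) = 148*190 + 9959 = 28120 + 9959 = 38079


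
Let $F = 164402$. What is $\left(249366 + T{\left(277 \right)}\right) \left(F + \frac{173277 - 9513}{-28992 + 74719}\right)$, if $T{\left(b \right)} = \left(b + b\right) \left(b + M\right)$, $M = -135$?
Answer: $\frac{2466085482220612}{45727} \approx 5.3931 \cdot 10^{10}$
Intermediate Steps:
$T{\left(b \right)} = 2 b \left(-135 + b\right)$ ($T{\left(b \right)} = \left(b + b\right) \left(b - 135\right) = 2 b \left(-135 + b\right)$)
$\left(249366 + T{\left(277 \right)}\right) \left(F + \frac{173277 - 9513}{-28992 + 74719}\right) = \left(249366 + 2 \cdot 277 \left(-135 + 277\right)\right) \left(164402 + \frac{173277 - 9513}{-28992 + 74719}\right) = \left(249366 + 2 \cdot 277 \cdot 142\right) \left(164402 + \frac{163764}{45727}\right) = \left(249366 + 78668\right) \left(164402 + 163764 \cdot \frac{1}{45727}\right) = 328034 \left(164402 + \frac{163764}{45727}\right) = 328034 \cdot \frac{7517774018}{45727} = \frac{2466085482220612}{45727}$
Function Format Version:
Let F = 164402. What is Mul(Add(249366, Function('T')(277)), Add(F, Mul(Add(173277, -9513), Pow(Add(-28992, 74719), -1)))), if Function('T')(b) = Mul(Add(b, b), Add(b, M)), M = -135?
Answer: Rational(2466085482220612, 45727) ≈ 5.3931e+10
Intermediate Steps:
Function('T')(b) = Mul(2, b, Add(-135, b)) (Function('T')(b) = Mul(Add(b, b), Add(b, -135)) = Mul(Mul(2, b), Add(-135, b)) = Mul(2, b, Add(-135, b)))
Mul(Add(249366, Function('T')(277)), Add(F, Mul(Add(173277, -9513), Pow(Add(-28992, 74719), -1)))) = Mul(Add(249366, Mul(2, 277, Add(-135, 277))), Add(164402, Mul(Add(173277, -9513), Pow(Add(-28992, 74719), -1)))) = Mul(Add(249366, Mul(2, 277, 142)), Add(164402, Mul(163764, Pow(45727, -1)))) = Mul(Add(249366, 78668), Add(164402, Mul(163764, Rational(1, 45727)))) = Mul(328034, Add(164402, Rational(163764, 45727))) = Mul(328034, Rational(7517774018, 45727)) = Rational(2466085482220612, 45727)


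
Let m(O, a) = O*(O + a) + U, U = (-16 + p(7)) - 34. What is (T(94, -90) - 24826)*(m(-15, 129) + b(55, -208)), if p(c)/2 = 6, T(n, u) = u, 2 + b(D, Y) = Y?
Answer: 48785528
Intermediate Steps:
b(D, Y) = -2 + Y
p(c) = 12 (p(c) = 2*6 = 12)
U = -38 (U = (-16 + 12) - 34 = -4 - 34 = -38)
m(O, a) = -38 + O*(O + a) (m(O, a) = O*(O + a) - 38 = -38 + O*(O + a))
(T(94, -90) - 24826)*(m(-15, 129) + b(55, -208)) = (-90 - 24826)*((-38 + (-15)² - 15*129) + (-2 - 208)) = -24916*((-38 + 225 - 1935) - 210) = -24916*(-1748 - 210) = -24916*(-1958) = 48785528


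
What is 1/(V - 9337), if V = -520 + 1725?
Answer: -1/8132 ≈ -0.00012297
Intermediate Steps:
V = 1205
1/(V - 9337) = 1/(1205 - 9337) = 1/(-8132) = -1/8132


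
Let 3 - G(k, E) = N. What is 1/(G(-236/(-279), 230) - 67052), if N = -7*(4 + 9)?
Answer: -1/66958 ≈ -1.4935e-5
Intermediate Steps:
N = -91 (N = -7*13 = -91)
G(k, E) = 94 (G(k, E) = 3 - 1*(-91) = 3 + 91 = 94)
1/(G(-236/(-279), 230) - 67052) = 1/(94 - 67052) = 1/(-66958) = -1/66958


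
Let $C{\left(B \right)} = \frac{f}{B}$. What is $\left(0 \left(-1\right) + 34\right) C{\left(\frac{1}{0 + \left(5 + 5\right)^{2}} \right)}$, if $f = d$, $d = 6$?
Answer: $20400$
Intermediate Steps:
$f = 6$
$C{\left(B \right)} = \frac{6}{B}$
$\left(0 \left(-1\right) + 34\right) C{\left(\frac{1}{0 + \left(5 + 5\right)^{2}} \right)} = \left(0 \left(-1\right) + 34\right) \frac{6}{\frac{1}{0 + \left(5 + 5\right)^{2}}} = \left(0 + 34\right) \frac{6}{\frac{1}{0 + 10^{2}}} = 34 \frac{6}{\frac{1}{0 + 100}} = 34 \frac{6}{\frac{1}{100}} = 34 \cdot 6 \frac{1}{\frac{1}{100}} = 34 \cdot 6 \cdot 100 = 34 \cdot 600 = 20400$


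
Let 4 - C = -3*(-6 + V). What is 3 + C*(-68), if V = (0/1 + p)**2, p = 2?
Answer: 139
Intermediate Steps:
V = 4 (V = (0/1 + 2)**2 = (0*1 + 2)**2 = (0 + 2)**2 = 2**2 = 4)
C = -2 (C = 4 - (-3)*(-6 + 4) = 4 - (-3)*(-2) = 4 - 1*6 = 4 - 6 = -2)
3 + C*(-68) = 3 - 2*(-68) = 3 + 136 = 139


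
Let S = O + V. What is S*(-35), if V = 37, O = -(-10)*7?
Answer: -3745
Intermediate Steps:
O = 70 (O = -10*(-7) = 70)
S = 107 (S = 70 + 37 = 107)
S*(-35) = 107*(-35) = -3745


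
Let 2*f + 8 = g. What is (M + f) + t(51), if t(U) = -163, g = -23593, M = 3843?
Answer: -16241/2 ≈ -8120.5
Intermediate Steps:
f = -23601/2 (f = -4 + (½)*(-23593) = -4 - 23593/2 = -23601/2 ≈ -11801.)
(M + f) + t(51) = (3843 - 23601/2) - 163 = -15915/2 - 163 = -16241/2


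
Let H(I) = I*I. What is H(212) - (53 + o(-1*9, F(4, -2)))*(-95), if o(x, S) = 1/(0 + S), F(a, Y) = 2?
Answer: 100053/2 ≈ 50027.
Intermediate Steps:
H(I) = I²
o(x, S) = 1/S
H(212) - (53 + o(-1*9, F(4, -2)))*(-95) = 212² - (53 + 1/2)*(-95) = 44944 - (53 + ½)*(-95) = 44944 - 107*(-95)/2 = 44944 - 1*(-10165/2) = 44944 + 10165/2 = 100053/2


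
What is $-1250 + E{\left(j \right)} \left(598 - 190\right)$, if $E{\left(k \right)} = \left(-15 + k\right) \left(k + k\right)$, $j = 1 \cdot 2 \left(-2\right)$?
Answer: $60766$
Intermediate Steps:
$j = -4$ ($j = 2 \left(-2\right) = -4$)
$E{\left(k \right)} = 2 k \left(-15 + k\right)$ ($E{\left(k \right)} = \left(-15 + k\right) 2 k = 2 k \left(-15 + k\right)$)
$-1250 + E{\left(j \right)} \left(598 - 190\right) = -1250 + 2 \left(-4\right) \left(-15 - 4\right) \left(598 - 190\right) = -1250 + 2 \left(-4\right) \left(-19\right) 408 = -1250 + 152 \cdot 408 = -1250 + 62016 = 60766$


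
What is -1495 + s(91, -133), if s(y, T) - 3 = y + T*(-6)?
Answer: -603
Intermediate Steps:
s(y, T) = 3 + y - 6*T (s(y, T) = 3 + (y + T*(-6)) = 3 + (y - 6*T) = 3 + y - 6*T)
-1495 + s(91, -133) = -1495 + (3 + 91 - 6*(-133)) = -1495 + (3 + 91 + 798) = -1495 + 892 = -603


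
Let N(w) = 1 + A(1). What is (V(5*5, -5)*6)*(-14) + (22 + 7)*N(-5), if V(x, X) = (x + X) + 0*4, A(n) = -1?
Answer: -1680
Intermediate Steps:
V(x, X) = X + x (V(x, X) = (X + x) + 0 = X + x)
N(w) = 0 (N(w) = 1 - 1 = 0)
(V(5*5, -5)*6)*(-14) + (22 + 7)*N(-5) = ((-5 + 5*5)*6)*(-14) + (22 + 7)*0 = ((-5 + 25)*6)*(-14) + 29*0 = (20*6)*(-14) + 0 = 120*(-14) + 0 = -1680 + 0 = -1680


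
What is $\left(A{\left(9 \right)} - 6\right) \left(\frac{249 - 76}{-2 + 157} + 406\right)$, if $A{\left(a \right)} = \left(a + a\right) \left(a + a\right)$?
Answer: $\frac{20066754}{155} \approx 1.2946 \cdot 10^{5}$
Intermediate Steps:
$A{\left(a \right)} = 4 a^{2}$ ($A{\left(a \right)} = 2 a 2 a = 4 a^{2}$)
$\left(A{\left(9 \right)} - 6\right) \left(\frac{249 - 76}{-2 + 157} + 406\right) = \left(4 \cdot 9^{2} - 6\right) \left(\frac{249 - 76}{-2 + 157} + 406\right) = \left(4 \cdot 81 - 6\right) \left(\frac{173}{155} + 406\right) = \left(324 - 6\right) \left(173 \cdot \frac{1}{155} + 406\right) = 318 \left(\frac{173}{155} + 406\right) = 318 \cdot \frac{63103}{155} = \frac{20066754}{155}$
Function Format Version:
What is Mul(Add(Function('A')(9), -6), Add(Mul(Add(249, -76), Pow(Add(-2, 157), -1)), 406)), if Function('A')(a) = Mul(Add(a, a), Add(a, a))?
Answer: Rational(20066754, 155) ≈ 1.2946e+5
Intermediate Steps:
Function('A')(a) = Mul(4, Pow(a, 2)) (Function('A')(a) = Mul(Mul(2, a), Mul(2, a)) = Mul(4, Pow(a, 2)))
Mul(Add(Function('A')(9), -6), Add(Mul(Add(249, -76), Pow(Add(-2, 157), -1)), 406)) = Mul(Add(Mul(4, Pow(9, 2)), -6), Add(Mul(Add(249, -76), Pow(Add(-2, 157), -1)), 406)) = Mul(Add(Mul(4, 81), -6), Add(Mul(173, Pow(155, -1)), 406)) = Mul(Add(324, -6), Add(Mul(173, Rational(1, 155)), 406)) = Mul(318, Add(Rational(173, 155), 406)) = Mul(318, Rational(63103, 155)) = Rational(20066754, 155)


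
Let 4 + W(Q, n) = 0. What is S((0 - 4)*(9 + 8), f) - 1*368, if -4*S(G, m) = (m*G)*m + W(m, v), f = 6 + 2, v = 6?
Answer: 721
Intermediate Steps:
W(Q, n) = -4 (W(Q, n) = -4 + 0 = -4)
f = 8
S(G, m) = 1 - G*m²/4 (S(G, m) = -((m*G)*m - 4)/4 = -((G*m)*m - 4)/4 = -(G*m² - 4)/4 = -(-4 + G*m²)/4 = 1 - G*m²/4)
S((0 - 4)*(9 + 8), f) - 1*368 = (1 - ¼*(0 - 4)*(9 + 8)*8²) - 1*368 = (1 - ¼*(-4*17)*64) - 368 = (1 - ¼*(-68)*64) - 368 = (1 + 1088) - 368 = 1089 - 368 = 721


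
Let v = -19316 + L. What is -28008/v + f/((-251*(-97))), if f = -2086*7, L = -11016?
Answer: 59750728/184623301 ≈ 0.32364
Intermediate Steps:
f = -14602
v = -30332 (v = -19316 - 11016 = -30332)
-28008/v + f/((-251*(-97))) = -28008/(-30332) - 14602/((-251*(-97))) = -28008*(-1/30332) - 14602/24347 = 7002/7583 - 14602*1/24347 = 7002/7583 - 14602/24347 = 59750728/184623301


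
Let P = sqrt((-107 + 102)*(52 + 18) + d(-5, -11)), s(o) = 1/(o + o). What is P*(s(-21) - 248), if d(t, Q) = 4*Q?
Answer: -10417*I*sqrt(394)/42 ≈ -4923.1*I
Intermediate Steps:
s(o) = 1/(2*o)
P = I*sqrt(394) (P = sqrt((-107 + 102)*(52 + 18) + 4*(-11)) = sqrt(-5*70 - 44) = sqrt(-350 - 44) = sqrt(-394) = I*sqrt(394) ≈ 19.849*I)
P*(s(-21) - 248) = (I*sqrt(394))*((1/2)/(-21) - 248) = (I*sqrt(394))*((1/2)*(-1/21) - 248) = (I*sqrt(394))*(-1/42 - 248) = (I*sqrt(394))*(-10417/42) = -10417*I*sqrt(394)/42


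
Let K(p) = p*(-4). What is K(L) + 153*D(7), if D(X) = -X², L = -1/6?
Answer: -22489/3 ≈ -7496.3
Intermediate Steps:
L = -⅙ (L = -1*⅙ = -⅙ ≈ -0.16667)
K(p) = -4*p
K(L) + 153*D(7) = -4*(-⅙) + 153*(-1*7²) = ⅔ + 153*(-1*49) = ⅔ + 153*(-49) = ⅔ - 7497 = -22489/3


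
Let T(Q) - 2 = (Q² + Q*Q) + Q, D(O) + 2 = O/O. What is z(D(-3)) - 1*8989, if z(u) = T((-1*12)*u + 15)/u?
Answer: -10476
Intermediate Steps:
D(O) = -1 (D(O) = -2 + O/O = -2 + 1 = -1)
T(Q) = 2 + Q + 2*Q² (T(Q) = 2 + ((Q² + Q*Q) + Q) = 2 + ((Q² + Q²) + Q) = 2 + (2*Q² + Q) = 2 + (Q + 2*Q²) = 2 + Q + 2*Q²)
z(u) = (17 - 12*u + 2*(15 - 12*u)²)/u (z(u) = (2 + ((-1*12)*u + 15) + 2*((-1*12)*u + 15)²)/u = (2 + (-12*u + 15) + 2*(-12*u + 15)²)/u = (2 + (15 - 12*u) + 2*(15 - 12*u)²)/u = (17 - 12*u + 2*(15 - 12*u)²)/u)
z(D(-3)) - 1*8989 = (-732 + 288*(-1) + 467/(-1)) - 1*8989 = (-732 - 288 + 467*(-1)) - 8989 = (-732 - 288 - 467) - 8989 = -1487 - 8989 = -10476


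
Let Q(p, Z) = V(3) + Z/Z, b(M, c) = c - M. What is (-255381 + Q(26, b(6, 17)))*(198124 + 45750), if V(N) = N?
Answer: -62279810498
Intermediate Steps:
Q(p, Z) = 4 (Q(p, Z) = 3 + Z/Z = 3 + 1 = 4)
(-255381 + Q(26, b(6, 17)))*(198124 + 45750) = (-255381 + 4)*(198124 + 45750) = -255377*243874 = -62279810498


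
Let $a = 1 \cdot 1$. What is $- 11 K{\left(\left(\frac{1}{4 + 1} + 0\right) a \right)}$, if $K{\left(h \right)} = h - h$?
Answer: $0$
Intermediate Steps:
$a = 1$
$K{\left(h \right)} = 0$
$- 11 K{\left(\left(\frac{1}{4 + 1} + 0\right) a \right)} = \left(-11\right) 0 = 0$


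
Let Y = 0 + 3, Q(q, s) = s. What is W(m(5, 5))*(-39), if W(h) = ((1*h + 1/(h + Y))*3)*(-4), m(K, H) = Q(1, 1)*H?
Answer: 4797/2 ≈ 2398.5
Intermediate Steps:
Y = 3
m(K, H) = H (m(K, H) = 1*H = H)
W(h) = -12*h - 12/(3 + h) (W(h) = ((1*h + 1/(h + 3))*3)*(-4) = ((h + 1/(3 + h))*3)*(-4) = (3*h + 3/(3 + h))*(-4) = -12*h - 12/(3 + h))
W(m(5, 5))*(-39) = (12*(-1 - 1*5² - 3*5)/(3 + 5))*(-39) = (12*(-1 - 1*25 - 15)/8)*(-39) = (12*(⅛)*(-1 - 25 - 15))*(-39) = (12*(⅛)*(-41))*(-39) = -123/2*(-39) = 4797/2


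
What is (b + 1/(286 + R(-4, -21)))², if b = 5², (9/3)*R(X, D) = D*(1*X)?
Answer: 61638201/98596 ≈ 625.16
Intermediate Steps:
R(X, D) = D*X/3 (R(X, D) = (D*(1*X))/3 = (D*X)/3 = D*X/3)
b = 25
(b + 1/(286 + R(-4, -21)))² = (25 + 1/(286 + (⅓)*(-21)*(-4)))² = (25 + 1/(286 + 28))² = (25 + 1/314)² = (7851/314)² = 61638201/98596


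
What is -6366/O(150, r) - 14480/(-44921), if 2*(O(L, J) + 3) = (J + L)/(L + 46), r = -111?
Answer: 37371853824/17025059 ≈ 2195.1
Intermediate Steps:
O(L, J) = -3 + (J + L)/(2*(46 + L)) (O(L, J) = -3 + ((J + L)/(L + 46))/2 = -3 + ((J + L)/(46 + L))/2 = -3 + (J + L)/(2*(46 + L)))
-6366/O(150, r) - 14480/(-44921) = -6366*2*(46 + 150)/(-276 - 111 - 5*150) - 14480/(-44921) = -6366*392/(-276 - 111 - 750) - 14480*(-1/44921) = -6366/((½)*(1/196)*(-1137)) + 14480/44921 = -6366/(-1137/392) + 14480/44921 = -6366*(-392/1137) + 14480/44921 = 831824/379 + 14480/44921 = 37371853824/17025059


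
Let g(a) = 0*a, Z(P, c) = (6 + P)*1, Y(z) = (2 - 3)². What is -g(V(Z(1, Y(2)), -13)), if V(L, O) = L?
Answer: 0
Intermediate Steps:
Y(z) = 1 (Y(z) = (-1)² = 1)
Z(P, c) = 6 + P
g(a) = 0
-g(V(Z(1, Y(2)), -13)) = -1*0 = 0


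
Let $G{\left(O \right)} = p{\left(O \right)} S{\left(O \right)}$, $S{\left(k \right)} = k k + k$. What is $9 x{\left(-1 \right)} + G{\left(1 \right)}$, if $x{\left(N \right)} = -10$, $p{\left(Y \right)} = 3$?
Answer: $-84$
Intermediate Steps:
$S{\left(k \right)} = k + k^{2}$ ($S{\left(k \right)} = k^{2} + k = k + k^{2}$)
$G{\left(O \right)} = 3 O \left(1 + O\right)$
$9 x{\left(-1 \right)} + G{\left(1 \right)} = 9 \left(-10\right) + 3 \cdot 1 \left(1 + 1\right) = -90 + 3 \cdot 1 \cdot 2 = -90 + 6 = -84$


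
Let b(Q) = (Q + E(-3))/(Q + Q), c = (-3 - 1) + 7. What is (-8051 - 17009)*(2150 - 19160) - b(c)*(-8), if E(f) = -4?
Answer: 1278811796/3 ≈ 4.2627e+8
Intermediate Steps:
c = 3 (c = -4 + 7 = 3)
b(Q) = (-4 + Q)/(2*Q) (b(Q) = (Q - 4)/(Q + Q) = (-4 + Q)/((2*Q)) = (-4 + Q)*(1/(2*Q)) = (-4 + Q)/(2*Q))
(-8051 - 17009)*(2150 - 19160) - b(c)*(-8) = (-8051 - 17009)*(2150 - 19160) - (½)*(-4 + 3)/3*(-8) = -25060*(-17010) - (½)*(⅓)*(-1)*(-8) = 426270600 - (-1)*(-8)/6 = 426270600 - 1*4/3 = 426270600 - 4/3 = 1278811796/3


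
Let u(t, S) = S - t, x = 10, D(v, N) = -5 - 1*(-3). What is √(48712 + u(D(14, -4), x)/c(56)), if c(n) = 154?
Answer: √288813910/77 ≈ 220.71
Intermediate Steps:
D(v, N) = -2 (D(v, N) = -5 + 3 = -2)
√(48712 + u(D(14, -4), x)/c(56)) = √(48712 + (10 - 1*(-2))/154) = √(48712 + (10 + 2)*(1/154)) = √(48712 + 12*(1/154)) = √(48712 + 6/77) = √(3750830/77) = √288813910/77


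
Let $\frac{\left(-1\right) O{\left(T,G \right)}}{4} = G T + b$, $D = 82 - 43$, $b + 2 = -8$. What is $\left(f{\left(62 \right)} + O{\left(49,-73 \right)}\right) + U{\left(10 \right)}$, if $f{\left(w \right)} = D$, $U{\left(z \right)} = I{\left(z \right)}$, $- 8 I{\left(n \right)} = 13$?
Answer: $\frac{115083}{8} \approx 14385.0$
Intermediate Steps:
$b = -10$ ($b = -2 - 8 = -10$)
$I{\left(n \right)} = - \frac{13}{8}$ ($I{\left(n \right)} = \left(- \frac{1}{8}\right) 13 = - \frac{13}{8}$)
$D = 39$ ($D = 82 - 43 = 39$)
$U{\left(z \right)} = - \frac{13}{8}$
$f{\left(w \right)} = 39$
$O{\left(T,G \right)} = 40 - 4 G T$ ($O{\left(T,G \right)} = - 4 \left(G T - 10\right) = - 4 \left(-10 + G T\right) = 40 - 4 G T$)
$\left(f{\left(62 \right)} + O{\left(49,-73 \right)}\right) + U{\left(10 \right)} = \left(39 - \left(-40 - 14308\right)\right) - \frac{13}{8} = \left(39 + \left(40 + 14308\right)\right) - \frac{13}{8} = \left(39 + 14348\right) - \frac{13}{8} = 14387 - \frac{13}{8} = \frac{115083}{8}$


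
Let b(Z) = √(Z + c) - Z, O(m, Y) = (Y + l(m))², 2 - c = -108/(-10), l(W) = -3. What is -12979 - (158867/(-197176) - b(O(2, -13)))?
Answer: -2609465493/197176 + 2*√1545/5 ≈ -13218.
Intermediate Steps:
c = -44/5 (c = 2 - (-108)/(-10) = 2 - (-108)*(-1)/10 = 2 - 1*54/5 = 2 - 54/5 = -44/5 ≈ -8.8000)
O(m, Y) = (-3 + Y)² (O(m, Y) = (Y - 3)² = (-3 + Y)²)
b(Z) = √(-44/5 + Z) - Z (b(Z) = √(Z - 44/5) - Z = √(-44/5 + Z) - Z)
-12979 - (158867/(-197176) - b(O(2, -13))) = -12979 - (158867/(-197176) - (-(-3 - 13)² + √(-220 + 25*(-3 - 13)²)/5)) = -12979 - (158867*(-1/197176) - (-1*(-16)² + √(-220 + 25*(-16)²)/5)) = -12979 - (-158867/197176 - (-1*256 + √(-220 + 25*256)/5)) = -12979 - (-158867/197176 - (-256 + √(-220 + 6400)/5)) = -12979 - (-158867/197176 - (-256 + √6180/5)) = -12979 - (-158867/197176 - (-256 + (2*√1545)/5)) = -12979 - (-158867/197176 - (-256 + 2*√1545/5)) = -12979 - (-158867/197176 + (256 - 2*√1545/5)) = -12979 - (50318189/197176 - 2*√1545/5) = -12979 + (-50318189/197176 + 2*√1545/5) = -2609465493/197176 + 2*√1545/5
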